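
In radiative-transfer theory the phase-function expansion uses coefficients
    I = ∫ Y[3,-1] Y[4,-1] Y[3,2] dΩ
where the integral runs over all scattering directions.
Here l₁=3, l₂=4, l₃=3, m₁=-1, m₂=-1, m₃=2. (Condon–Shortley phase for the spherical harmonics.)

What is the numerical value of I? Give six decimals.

0.145070

m-sum 0 ✓  L=10 even ✓  1≤3≤7 ✓
Π(2lᵢ+1) = 7×9×7 = 441
triangle coeff Δ(3,4,3) = 1/34650
Σ_t [1,3]: t=1:−1/72 t=2:+1/16 t=3:−1/72 = 5/144
(3j)²=2/77 [(3 4 3; 0 0 0)], sign=-1
Σ_t [2,3]: t=2:+1/48 t=3:−1/144 = 1/72
(3j)²=16/693 [(3 4 3; -1 -1 2)], sign=-1
⇒ 4πI² = 32/121
I = (+1)√(32/121/(4π)) = 0.14506992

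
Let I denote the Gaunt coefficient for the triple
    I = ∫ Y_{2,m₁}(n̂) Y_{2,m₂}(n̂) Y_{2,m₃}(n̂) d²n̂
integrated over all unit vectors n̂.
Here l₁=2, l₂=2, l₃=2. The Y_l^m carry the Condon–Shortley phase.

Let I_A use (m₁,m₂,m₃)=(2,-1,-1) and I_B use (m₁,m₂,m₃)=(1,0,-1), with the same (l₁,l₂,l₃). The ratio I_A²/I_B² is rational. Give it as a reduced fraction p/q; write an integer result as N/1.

6/1

Same 2,2,2: normalisation and zero-m 3j drop out of the ratio.
A: Δ: 2! 2! 2! / 7! → 1/630; sum: t=0:+1/4 = 1/4; 3j²(2 2 2; 2 -1 -1) = Δ·Π!·Σ² = 3/35  (sign -1)
B: Δ: 2! 2! 2! / 7! → 1/630; sum: t=0:+1/4 t=1:−1/2 = -1/4; 3j²(2 2 2; 1 0 -1) = Δ·Π!·Σ² = 1/70  (sign +1)
I_A²/I_B² = (3/35)/(1/70) = 6/1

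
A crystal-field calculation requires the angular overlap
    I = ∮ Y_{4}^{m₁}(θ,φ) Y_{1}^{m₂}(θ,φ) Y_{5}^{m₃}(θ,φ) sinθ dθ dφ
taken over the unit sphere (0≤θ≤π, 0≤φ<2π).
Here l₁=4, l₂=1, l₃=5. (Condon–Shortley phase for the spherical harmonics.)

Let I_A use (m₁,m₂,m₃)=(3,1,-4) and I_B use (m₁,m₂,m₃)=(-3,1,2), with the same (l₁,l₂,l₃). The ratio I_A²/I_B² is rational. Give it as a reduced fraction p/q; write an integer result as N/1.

12/1

Shared (l₁,l₂,l₃)=(4,1,5): N and (l;000)² cancel in I_A²/I_B².
A: Δ = 0!·8!·2!/11! = 1/495; Racah Σ t=0..0: t=0:+1/10080 = 1/10080; ⇒ 3j(4 1 5; 3 1 -4)² = 4/55, sgn -1
B: Δ = 0!·8!·2!/11! = 1/495; Racah Σ t=0..0: t=0:+1/10080 = 1/10080; ⇒ 3j(4 1 5; -3 1 2)² = 1/165, sgn -1
I_A²/I_B² = (4/55)/(1/165) = 12/1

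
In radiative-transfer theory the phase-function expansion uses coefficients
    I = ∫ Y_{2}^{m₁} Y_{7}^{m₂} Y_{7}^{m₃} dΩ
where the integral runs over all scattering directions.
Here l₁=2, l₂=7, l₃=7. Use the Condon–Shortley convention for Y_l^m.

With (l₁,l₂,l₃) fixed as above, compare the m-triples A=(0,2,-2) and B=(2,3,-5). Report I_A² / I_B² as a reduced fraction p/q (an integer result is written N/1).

22/27

l's match ⇒ only the (l;m) 3-j factors differ between A and B.
A: triangle coeff Δ(2,7,7) = 1/185640; Σ_t [0,2]: t=0:+1/8709120 t=1:−1/967680 t=2:+1/2419200 = -11/21772800; (3j)²=242/23205 [(2 7 7; 0 2 -2)], sign=+1
B: triangle coeff Δ(2,7,7) = 1/185640; Σ_t [0,0]: t=0:+1/29030400 = 1/29030400; (3j)²=99/7735 [(2 7 7; 2 3 -5)], sign=+1
I_A²/I_B² = (242/23205)/(99/7735) = 22/27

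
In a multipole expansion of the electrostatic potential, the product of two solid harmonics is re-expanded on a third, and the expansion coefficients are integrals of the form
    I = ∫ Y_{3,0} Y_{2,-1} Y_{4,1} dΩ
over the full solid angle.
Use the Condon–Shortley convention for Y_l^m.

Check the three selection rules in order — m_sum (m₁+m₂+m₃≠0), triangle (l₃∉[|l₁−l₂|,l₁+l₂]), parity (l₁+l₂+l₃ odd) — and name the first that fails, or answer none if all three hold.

parity

azimuthal sum: 0 − 1 + 1 = 0  ✓
1 ≤ 4 ≤ 5 (triangle on l)  ✓
L = 3 + 2 + 4 = 9 (odd)  ✗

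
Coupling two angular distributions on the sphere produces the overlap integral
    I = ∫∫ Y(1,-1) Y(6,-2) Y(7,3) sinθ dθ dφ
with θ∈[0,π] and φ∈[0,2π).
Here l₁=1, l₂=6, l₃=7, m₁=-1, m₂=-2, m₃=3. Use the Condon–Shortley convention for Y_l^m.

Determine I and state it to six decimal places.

-0.234717

Rules hold: Σm=0, L=14 even, 5≤7≤7.
N = 3·13·15 = 585
Δ = 0!·2!·12!/15! = 1/1365
Racah Σ t=0..0: t=0:+1/518400 = 1/518400
⇒ 3j(1 6 7; 0 0 0)² = 7/195, sgn -1
Racah Σ t=0..0: t=0:+1/1935360 = 1/1935360
⇒ 3j(1 6 7; -1 -2 3)² = 3/91, sgn +1
4πI² = N·(3j₀)²·(3jₘ)² = 9/13
I = -1·√(0.692308/4π) = -0.23471705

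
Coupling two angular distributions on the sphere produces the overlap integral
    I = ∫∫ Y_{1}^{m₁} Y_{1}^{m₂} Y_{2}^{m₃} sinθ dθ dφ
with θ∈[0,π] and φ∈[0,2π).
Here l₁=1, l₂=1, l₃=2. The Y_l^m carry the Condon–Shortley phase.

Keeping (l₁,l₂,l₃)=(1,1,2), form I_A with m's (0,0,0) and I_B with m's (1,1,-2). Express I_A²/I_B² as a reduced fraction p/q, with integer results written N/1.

2/3

l's match ⇒ only the (l;m) 3-j factors differ between A and B.
A: triangle coeff Δ(1,1,2) = 1/30; Σ_t [0,0]: t=0:+1/1 = 1/1; (3j)²=2/15 [(1 1 2; 0 0 0)], sign=+1
B: triangle coeff Δ(1,1,2) = 1/30; Σ_t [0,0]: t=0:+1/4 = 1/4; (3j)²=1/5 [(1 1 2; 1 1 -2)], sign=+1
I_A²/I_B² = (2/15)/(1/5) = 2/3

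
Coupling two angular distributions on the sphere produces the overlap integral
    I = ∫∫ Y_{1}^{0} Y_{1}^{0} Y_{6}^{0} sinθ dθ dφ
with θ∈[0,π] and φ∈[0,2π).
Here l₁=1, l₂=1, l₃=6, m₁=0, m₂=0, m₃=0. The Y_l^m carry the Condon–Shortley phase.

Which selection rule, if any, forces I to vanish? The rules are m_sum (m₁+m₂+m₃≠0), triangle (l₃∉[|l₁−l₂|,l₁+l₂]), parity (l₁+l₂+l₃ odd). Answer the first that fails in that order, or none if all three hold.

azimuthal sum: 0 + 0 + 0 = 0  ✓
0 ≤ 6 ≤ 2 (triangle on l)  ✗
L = 1 + 1 + 6 = 8 (even)

triangle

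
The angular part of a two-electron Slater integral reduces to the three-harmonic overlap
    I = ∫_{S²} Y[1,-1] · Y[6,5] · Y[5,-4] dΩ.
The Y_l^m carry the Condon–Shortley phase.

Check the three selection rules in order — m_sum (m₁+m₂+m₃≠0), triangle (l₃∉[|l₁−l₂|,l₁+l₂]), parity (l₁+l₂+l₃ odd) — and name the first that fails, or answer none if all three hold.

azimuthal sum: -1 + 5 − 4 = 0  ✓
5 ≤ 5 ≤ 7 (triangle on l)  ✓
L = 1 + 6 + 5 = 12 (even)  ✓

none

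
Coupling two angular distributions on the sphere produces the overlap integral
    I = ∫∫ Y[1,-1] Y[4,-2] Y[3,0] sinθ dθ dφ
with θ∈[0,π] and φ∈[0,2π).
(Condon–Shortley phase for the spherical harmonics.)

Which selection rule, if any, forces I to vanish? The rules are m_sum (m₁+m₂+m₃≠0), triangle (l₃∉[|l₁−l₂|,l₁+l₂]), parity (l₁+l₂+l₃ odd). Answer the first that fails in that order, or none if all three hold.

m_sum

azimuthal sum: -1 − 2 + 0 = -3  ✗
3 ≤ 3 ≤ 5 (triangle on l)
L = 1 + 4 + 3 = 8 (even)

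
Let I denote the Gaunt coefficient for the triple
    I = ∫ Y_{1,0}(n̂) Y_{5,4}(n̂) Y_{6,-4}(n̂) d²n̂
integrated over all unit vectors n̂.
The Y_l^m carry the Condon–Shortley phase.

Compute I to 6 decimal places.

0.182727

Checks pass: Σm=0; 12 even; l₃=6∈[4,6].
(2·1+1)(2·5+1)(2·6+1) = 429
Δ: 0! 2! 10! / 13! → 1/858
sum: t=0:+1/14400 = 1/14400
3j²(1 5 6; 0 0 0) = Δ·Π!·Σ² = 6/143  (sign +1)
sum: t=0:+1/362880 = 1/362880
3j²(1 5 6; 0 4 -4) = Δ·Π!·Σ² = 10/429  (sign +1)
combine: 4πI² = 429·6/143·10/429 = 60/143
take √, sign +1: I = 0.18272698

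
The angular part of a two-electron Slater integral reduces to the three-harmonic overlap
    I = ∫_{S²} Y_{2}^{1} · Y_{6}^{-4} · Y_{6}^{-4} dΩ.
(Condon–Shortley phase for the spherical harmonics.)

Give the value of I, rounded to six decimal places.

1 − 4 − 4 = -7 ≠ 0: azimuthal integral kills it; I = 0

0.000000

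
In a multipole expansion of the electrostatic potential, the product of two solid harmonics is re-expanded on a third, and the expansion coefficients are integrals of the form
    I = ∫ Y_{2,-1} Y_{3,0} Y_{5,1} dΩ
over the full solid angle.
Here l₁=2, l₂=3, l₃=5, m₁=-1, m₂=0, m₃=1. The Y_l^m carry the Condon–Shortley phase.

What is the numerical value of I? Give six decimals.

-0.214318

Rules hold: Σm=0, L=10 even, 1≤5≤5.
N = 5·7·11 = 385
Δ = 0!·4!·6!/11! = 1/2310
Racah Σ t=0..0: t=0:+1/144 = 1/144
⇒ 3j(2 3 5; 0 0 0)² = 10/231, sgn -1
Racah Σ t=0..0: t=0:+1/216 = 1/216
⇒ 3j(2 3 5; -1 0 1)² = 8/231, sgn +1
4πI² = N·(3j₀)²·(3jₘ)² = 400/693
I = -1·√(0.577201/4π) = -0.21431790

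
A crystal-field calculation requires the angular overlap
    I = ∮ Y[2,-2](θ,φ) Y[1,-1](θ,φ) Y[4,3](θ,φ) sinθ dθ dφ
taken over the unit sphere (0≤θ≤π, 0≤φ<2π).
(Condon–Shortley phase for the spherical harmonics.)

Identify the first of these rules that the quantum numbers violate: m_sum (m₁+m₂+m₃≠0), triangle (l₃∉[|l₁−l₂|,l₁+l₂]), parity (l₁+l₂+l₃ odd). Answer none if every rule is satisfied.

triangle

m₁+m₂+m₃ = -2 − 1 + 3 = 0  ✓
triangle: |2−1|=1 ≤ l₃=4 ≤ 2+1=3  ✗
parity: l₁+l₂+l₃ = 7 is odd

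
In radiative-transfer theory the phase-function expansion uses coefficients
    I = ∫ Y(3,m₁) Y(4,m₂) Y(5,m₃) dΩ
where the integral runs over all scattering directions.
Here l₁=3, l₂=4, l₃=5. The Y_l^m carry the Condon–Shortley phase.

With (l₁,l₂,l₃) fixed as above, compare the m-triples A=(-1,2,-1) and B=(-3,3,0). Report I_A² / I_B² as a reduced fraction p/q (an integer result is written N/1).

1849/1575

Shared (l₁,l₂,l₃)=(3,4,5): N and (l;000)² cancel in I_A²/I_B².
A: Δ = 2!·4!·6!/13! = 1/180180; Racah Σ t=0..2: t=0:+1/34560 t=1:−1/720 t=2:+1/384 = 43/34560; ⇒ 3j(3 4 5; -1 2 -1)² = 1849/180180, sgn +1
B: Δ = 2!·4!·6!/13! = 1/180180; Racah Σ t=2..2: t=2:+1/5760 = 1/5760; ⇒ 3j(3 4 5; -3 3 0)² = 5/572, sgn -1
I_A²/I_B² = (1849/180180)/(5/572) = 1849/1575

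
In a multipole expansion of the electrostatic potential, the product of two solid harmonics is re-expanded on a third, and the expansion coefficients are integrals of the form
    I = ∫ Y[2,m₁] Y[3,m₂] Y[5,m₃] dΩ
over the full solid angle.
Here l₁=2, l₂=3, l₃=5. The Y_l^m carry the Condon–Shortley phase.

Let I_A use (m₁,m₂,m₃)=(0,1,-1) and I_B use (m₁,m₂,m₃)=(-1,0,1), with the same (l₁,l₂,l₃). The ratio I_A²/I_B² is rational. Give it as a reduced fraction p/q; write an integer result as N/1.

9/8

Same 2,3,5: normalisation and zero-m 3j drop out of the ratio.
A: Δ: 0! 4! 6! / 11! → 1/2310; sum: t=0:+1/192 = 1/192; 3j²(2 3 5; 0 1 -1) = Δ·Π!·Σ² = 3/77  (sign +1)
B: Δ: 0! 4! 6! / 11! → 1/2310; sum: t=0:+1/216 = 1/216; 3j²(2 3 5; -1 0 1) = Δ·Π!·Σ² = 8/231  (sign +1)
I_A²/I_B² = (3/77)/(8/231) = 9/8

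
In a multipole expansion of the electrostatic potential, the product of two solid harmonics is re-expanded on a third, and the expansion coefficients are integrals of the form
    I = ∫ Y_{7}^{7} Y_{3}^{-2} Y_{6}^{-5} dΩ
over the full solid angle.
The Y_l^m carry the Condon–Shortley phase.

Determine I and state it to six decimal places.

m-sum 0 ✓  L=16 even ✓  4≤6≤10 ✓
Π(2lᵢ+1) = 15×7×13 = 1365
triangle coeff Δ(7,3,6) = 1/2042040
Σ_t [1,3]: t=1:−1/207360 t=2:+1/57600 t=3:−1/207360 = 1/129600
(3j)²=168/12155 [(7 3 6; 0 0 0)], sign=+1
Σ_t [0,0]: t=0:+1/87091200 = 1/87091200
(3j)²=11/408 [(7 3 6; 7 -2 -5)], sign=-1
⇒ 4πI² = 147/289
I = (-1)√(147/289/(4π)) = -0.20118927

-0.201189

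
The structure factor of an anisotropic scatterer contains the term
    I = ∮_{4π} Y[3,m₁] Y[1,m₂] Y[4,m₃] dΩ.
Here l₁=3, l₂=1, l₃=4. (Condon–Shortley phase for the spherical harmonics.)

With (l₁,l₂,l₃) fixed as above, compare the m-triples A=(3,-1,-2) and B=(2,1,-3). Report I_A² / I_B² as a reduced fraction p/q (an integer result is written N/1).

Shared (l₁,l₂,l₃)=(3,1,4): N and (l;000)² cancel in I_A²/I_B².
A: Δ = 0!·6!·2!/9! = 1/252; Racah Σ t=0..0: t=0:+1/1440 = 1/1440; ⇒ 3j(3 1 4; 3 -1 -2)² = 1/252, sgn +1
B: Δ = 0!·6!·2!/9! = 1/252; Racah Σ t=0..0: t=0:+1/240 = 1/240; ⇒ 3j(3 1 4; 2 1 -3)² = 1/12, sgn -1
I_A²/I_B² = (1/252)/(1/12) = 1/21

1/21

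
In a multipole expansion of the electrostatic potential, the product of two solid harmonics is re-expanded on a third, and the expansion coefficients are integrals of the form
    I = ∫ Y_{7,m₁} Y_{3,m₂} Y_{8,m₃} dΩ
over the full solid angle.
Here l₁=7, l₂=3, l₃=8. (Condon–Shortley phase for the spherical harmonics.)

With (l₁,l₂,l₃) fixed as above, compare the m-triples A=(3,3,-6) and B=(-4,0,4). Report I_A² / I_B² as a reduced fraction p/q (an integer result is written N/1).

Shared (l₁,l₂,l₃)=(7,3,8): N and (l;000)² cancel in I_A²/I_B².
A: Δ = 2!·12!·4!/19! = 1/5290740; Racah Σ t=2..2: t=2:+1/348364800 = 1/348364800; ⇒ 3j(7 3 8; 3 3 -6)² = 11/646, sgn +1
B: Δ = 2!·12!·4!/19! = 1/5290740; Racah Σ t=0..2: t=0:+1/479001600 t=1:−1/29030400 t=2:+1/26127360 = 17/2874009600; ⇒ 3j(7 3 8; -4 0 4)² = 17/25935, sgn +1
I_A²/I_B² = (11/646)/(17/25935) = 15015/578

15015/578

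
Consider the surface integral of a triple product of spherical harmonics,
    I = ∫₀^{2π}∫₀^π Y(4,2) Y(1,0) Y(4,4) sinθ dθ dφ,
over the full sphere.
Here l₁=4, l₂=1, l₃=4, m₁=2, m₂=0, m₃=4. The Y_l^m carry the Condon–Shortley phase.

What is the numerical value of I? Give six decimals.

m-sum = 2 + 0 + 4 = 6 ≠ 0 ⇒ I = 0

0.000000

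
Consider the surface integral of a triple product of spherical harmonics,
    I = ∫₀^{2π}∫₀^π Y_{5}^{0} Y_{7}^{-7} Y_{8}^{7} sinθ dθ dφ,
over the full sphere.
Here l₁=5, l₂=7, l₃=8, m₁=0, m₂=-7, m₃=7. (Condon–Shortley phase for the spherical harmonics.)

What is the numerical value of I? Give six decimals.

-0.179145

Checks pass: Σm=0; 20 even; l₃=8∈[2,12].
(2·5+1)(2·7+1)(2·8+1) = 2805
Δ: 4! 6! 10! / 21! → 1/814773960
sum: t=0:+1/87091200 t=1:−1/4976640 t=2:+1/2073600 t=3:−1/4976640 t=4:+1/87091200 = 1/9676800
3j²(5 7 8; 0 0 0) = Δ·Π!·Σ² = 360/46189  (sign +1)
sum: t=0:+1/10450944000 = 1/10450944000
3j²(5 7 8; 0 -7 7) = Δ·Π!·Σ² = 143/7752  (sign -1)
combine: 4πI² = 2805·360/46189·143/7752 = 2475/6137
take √, sign -1: I = -0.17914497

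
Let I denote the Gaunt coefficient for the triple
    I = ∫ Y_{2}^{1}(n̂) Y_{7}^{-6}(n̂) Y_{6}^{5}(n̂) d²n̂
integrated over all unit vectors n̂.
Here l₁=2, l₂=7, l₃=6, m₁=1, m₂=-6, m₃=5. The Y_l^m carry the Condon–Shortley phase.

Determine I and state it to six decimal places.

Σlᵢ=15 odd — θ-integrand is odd under cosθ→−cosθ; I=0

0.000000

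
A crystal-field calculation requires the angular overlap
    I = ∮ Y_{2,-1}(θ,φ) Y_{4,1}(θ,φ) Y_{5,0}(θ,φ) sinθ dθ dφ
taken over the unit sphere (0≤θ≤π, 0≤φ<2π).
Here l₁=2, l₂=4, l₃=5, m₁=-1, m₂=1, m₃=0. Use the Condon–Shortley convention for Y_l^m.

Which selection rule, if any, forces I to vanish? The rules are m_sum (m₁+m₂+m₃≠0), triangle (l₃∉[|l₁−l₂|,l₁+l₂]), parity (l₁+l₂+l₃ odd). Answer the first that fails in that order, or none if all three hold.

m₁+m₂+m₃ = -1 + 1 + 0 = 0  ✓
triangle: |2−4|=2 ≤ l₃=5 ≤ 2+4=6  ✓
parity: l₁+l₂+l₃ = 11 is odd  ✗

parity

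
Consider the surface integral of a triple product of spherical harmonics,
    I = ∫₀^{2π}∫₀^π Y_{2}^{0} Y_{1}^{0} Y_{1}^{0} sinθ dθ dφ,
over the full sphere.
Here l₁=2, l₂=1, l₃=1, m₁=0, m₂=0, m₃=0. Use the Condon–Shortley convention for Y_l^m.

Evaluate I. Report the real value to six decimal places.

Rules hold: Σm=0, L=4 even, 1≤1≤3.
N = 5·3·3 = 45
Δ = 2!·2!·0!/5! = 1/30
Racah Σ t=1..1: t=1:−1/1 = -1/1
⇒ 3j(2 1 1; 0 0 0)² = 2/15, sgn +1
(m-triple is (0,0,0) — same symbol as above.)
4πI² = N·(3j₀)²·(3jₘ)² = 4/5
I = +1·√(0.8/4π) = 0.25231325

0.252313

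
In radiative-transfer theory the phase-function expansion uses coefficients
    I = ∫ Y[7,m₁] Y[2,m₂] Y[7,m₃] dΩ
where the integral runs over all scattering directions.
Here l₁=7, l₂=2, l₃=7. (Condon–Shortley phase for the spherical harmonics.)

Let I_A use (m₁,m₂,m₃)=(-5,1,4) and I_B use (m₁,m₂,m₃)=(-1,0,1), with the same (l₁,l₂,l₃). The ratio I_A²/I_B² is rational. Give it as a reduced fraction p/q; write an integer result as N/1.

Same 7,2,7: normalisation and zero-m 3j drop out of the ratio.
A: Δ: 2! 12! 2! / 17! → 1/185640; sum: t=1:−1/79833600 t=2:+1/14515200 = 1/17740800; 3j²(7 2 7; -5 1 4) = Δ·Π!·Σ² = 729/30940  (sign -1)
B: Δ: 2! 12! 2! / 17! → 1/185640; sum: t=0:+1/3870720 t=1:−1/604800 t=2:+1/2073600 = -53/58060800; 3j²(7 2 7; -1 0 1) = Δ·Π!·Σ² = 2809/185640  (sign -1)
I_A²/I_B² = (729/30940)/(2809/185640) = 4374/2809

4374/2809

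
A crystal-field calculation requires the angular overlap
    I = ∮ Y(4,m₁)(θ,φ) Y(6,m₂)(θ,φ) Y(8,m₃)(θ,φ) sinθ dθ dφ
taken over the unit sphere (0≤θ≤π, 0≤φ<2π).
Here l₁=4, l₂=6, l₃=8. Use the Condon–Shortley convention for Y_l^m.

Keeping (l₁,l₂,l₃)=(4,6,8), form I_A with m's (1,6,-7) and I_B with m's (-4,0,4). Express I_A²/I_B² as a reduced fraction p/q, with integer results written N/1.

429/280

l's match ⇒ only the (l;m) 3-j factors differ between A and B.
A: triangle coeff Δ(4,6,8) = 1/23279256; Σ_t [2,2]: t=2:+1/870912000 = 1/870912000; (3j)²=33/1292 [(4 6 8; 1 6 -7)], sign=-1
B: triangle coeff Δ(4,6,8) = 1/23279256; Σ_t [2,2]: t=2:+1/24883200 = 1/24883200; (3j)²=70/4199 [(4 6 8; -4 0 4)], sign=+1
I_A²/I_B² = (33/1292)/(70/4199) = 429/280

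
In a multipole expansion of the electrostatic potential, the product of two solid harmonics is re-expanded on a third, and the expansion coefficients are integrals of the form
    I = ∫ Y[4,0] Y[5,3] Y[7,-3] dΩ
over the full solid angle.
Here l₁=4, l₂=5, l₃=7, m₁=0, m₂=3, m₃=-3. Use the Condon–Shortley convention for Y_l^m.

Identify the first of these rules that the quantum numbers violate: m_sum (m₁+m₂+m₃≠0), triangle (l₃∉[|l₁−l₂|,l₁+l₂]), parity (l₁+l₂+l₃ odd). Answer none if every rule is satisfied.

none

Σmᵢ = 0  ✓
l₃∈[|l₁−l₂|,l₁+l₂]=[1,9], have l₃=7  ✓
Σlᵢ = 16 ⇒ even  ✓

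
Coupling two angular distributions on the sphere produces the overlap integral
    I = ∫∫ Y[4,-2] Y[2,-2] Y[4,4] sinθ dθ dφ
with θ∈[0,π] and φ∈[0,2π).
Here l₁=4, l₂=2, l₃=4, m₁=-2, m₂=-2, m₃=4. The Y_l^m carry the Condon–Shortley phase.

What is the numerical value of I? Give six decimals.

-0.106180

m-sum 0 ✓  L=10 even ✓  2≤4≤6 ✓
Π(2lᵢ+1) = 9×5×9 = 405
triangle coeff Δ(4,2,4) = 1/13860
Σ_t [0,2]: t=0:+1/192 t=1:−1/36 t=2:+1/192 = -5/288
(3j)²=20/693 [(4 2 4; 0 0 0)], sign=-1
Σ_t [0,0]: t=0:+1/2880 = 1/2880
(3j)²=2/165 [(4 2 4; -2 -2 4)], sign=+1
⇒ 4πI² = 120/847
I = (-1)√(120/847/(4π)) = -0.10618031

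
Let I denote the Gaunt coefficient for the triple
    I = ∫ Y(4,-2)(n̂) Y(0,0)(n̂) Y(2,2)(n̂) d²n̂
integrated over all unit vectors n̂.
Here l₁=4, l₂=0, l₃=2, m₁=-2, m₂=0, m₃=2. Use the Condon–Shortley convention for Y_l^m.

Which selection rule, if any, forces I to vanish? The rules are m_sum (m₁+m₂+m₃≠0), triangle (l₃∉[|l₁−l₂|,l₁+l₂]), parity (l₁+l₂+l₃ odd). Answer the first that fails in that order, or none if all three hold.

m₁+m₂+m₃ = -2 + 0 + 2 = 0  ✓
triangle: |4−0|=4 ≤ l₃=2 ≤ 4+0=4  ✗
parity: l₁+l₂+l₃ = 6 is even

triangle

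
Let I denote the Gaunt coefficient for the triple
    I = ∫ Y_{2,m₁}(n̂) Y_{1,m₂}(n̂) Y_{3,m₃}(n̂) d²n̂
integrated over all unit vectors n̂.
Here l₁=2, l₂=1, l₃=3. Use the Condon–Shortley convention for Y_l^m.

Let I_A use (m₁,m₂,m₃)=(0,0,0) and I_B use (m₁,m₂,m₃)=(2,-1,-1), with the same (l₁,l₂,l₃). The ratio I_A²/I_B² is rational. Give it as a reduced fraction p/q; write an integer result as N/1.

9/1

Same 2,1,3: normalisation and zero-m 3j drop out of the ratio.
A: Δ: 0! 4! 2! / 7! → 1/105; sum: t=0:+1/4 = 1/4; 3j²(2 1 3; 0 0 0) = Δ·Π!·Σ² = 3/35  (sign -1)
B: Δ: 0! 4! 2! / 7! → 1/105; sum: t=0:+1/48 = 1/48; 3j²(2 1 3; 2 -1 -1) = Δ·Π!·Σ² = 1/105  (sign +1)
I_A²/I_B² = (3/35)/(1/105) = 9/1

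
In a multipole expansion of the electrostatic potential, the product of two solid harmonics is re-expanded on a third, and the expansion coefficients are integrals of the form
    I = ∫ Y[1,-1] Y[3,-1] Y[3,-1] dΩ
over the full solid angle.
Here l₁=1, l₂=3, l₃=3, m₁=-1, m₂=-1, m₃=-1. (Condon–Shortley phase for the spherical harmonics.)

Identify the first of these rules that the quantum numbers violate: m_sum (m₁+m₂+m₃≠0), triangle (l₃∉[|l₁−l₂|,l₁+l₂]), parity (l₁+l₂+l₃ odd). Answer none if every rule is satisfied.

Σmᵢ = -3  ✗
l₃∈[|l₁−l₂|,l₁+l₂]=[2,4], have l₃=3
Σlᵢ = 7 ⇒ odd

m_sum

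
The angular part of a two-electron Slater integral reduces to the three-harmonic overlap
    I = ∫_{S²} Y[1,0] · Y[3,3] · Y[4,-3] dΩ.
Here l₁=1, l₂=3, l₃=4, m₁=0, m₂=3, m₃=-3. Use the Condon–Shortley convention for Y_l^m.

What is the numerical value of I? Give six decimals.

m-sum 0 ✓  L=8 even ✓  2≤4≤4 ✓
Π(2lᵢ+1) = 3×7×9 = 189
triangle coeff Δ(1,3,4) = 1/252
Σ_t [0,0]: t=0:+1/36 = 1/36
(3j)²=4/63 [(1 3 4; 0 0 0)], sign=+1
Σ_t [0,0]: t=0:+1/720 = 1/720
(3j)²=1/36 [(1 3 4; 0 3 -3)], sign=-1
⇒ 4πI² = 1/3
I = (-1)√(1/3/(4π)) = -0.16286750

-0.162868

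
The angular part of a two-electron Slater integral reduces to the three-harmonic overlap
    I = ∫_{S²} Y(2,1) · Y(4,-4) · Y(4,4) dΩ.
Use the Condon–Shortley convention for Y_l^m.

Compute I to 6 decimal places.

0.000000

m-sum = 1 − 4 + 4 = 1 ≠ 0 ⇒ I = 0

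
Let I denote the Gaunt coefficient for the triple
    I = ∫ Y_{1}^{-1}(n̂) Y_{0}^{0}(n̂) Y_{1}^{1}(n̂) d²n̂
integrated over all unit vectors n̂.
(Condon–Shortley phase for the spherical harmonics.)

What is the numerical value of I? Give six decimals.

-0.282095

m-sum 0 ✓  L=2 even ✓  1≤1≤1 ✓
Π(2lᵢ+1) = 3×1×3 = 9
triangle coeff Δ(1,0,1) = 1/3
Σ_t [0,0]: t=0:+1/1 = 1/1
(3j)²=1/3 [(1 0 1; 0 0 0)], sign=-1
Σ_t [0,0]: t=0:+1/2 = 1/2
(3j)²=1/3 [(1 0 1; -1 0 1)], sign=+1
⇒ 4πI² = 1/1
I = (-1)√(1/1/(4π)) = -0.28209479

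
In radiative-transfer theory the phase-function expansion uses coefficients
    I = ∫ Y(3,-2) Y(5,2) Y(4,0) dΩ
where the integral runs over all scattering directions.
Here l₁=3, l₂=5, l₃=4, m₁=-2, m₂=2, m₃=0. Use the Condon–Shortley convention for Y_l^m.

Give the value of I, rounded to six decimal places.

Rules hold: Σm=0, L=12 even, 2≤4≤8.
N = 7·11·9 = 693
Δ = 4!·2!·6!/13! = 1/180180
Racah Σ t=1..3: t=1:−1/576 t=2:+1/144 t=3:−1/576 = 1/288
⇒ 3j(3 5 4; 0 0 0)² = 20/1001, sgn +1
Racah Σ t=3..4: t=3:−1/576 t=4:+1/864 = -1/1728
⇒ 3j(3 5 4; -2 2 0)² = 5/1287, sgn -1
4πI² = N·(3j₀)²·(3jₘ)² = 100/1859
I = -1·√(0.0537924/4π) = -0.06542675

-0.065427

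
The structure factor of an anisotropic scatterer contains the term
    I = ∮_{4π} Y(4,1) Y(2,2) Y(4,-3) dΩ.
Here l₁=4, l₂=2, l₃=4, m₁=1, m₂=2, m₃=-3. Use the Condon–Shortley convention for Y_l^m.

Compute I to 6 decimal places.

0.159270

m-sum 0 ✓  L=10 even ✓  2≤4≤6 ✓
Π(2lᵢ+1) = 9×5×9 = 405
triangle coeff Δ(4,2,4) = 1/13860
Σ_t [0,2]: t=0:+1/192 t=1:−1/36 t=2:+1/192 = -5/288
(3j)²=20/693 [(4 2 4; 0 0 0)], sign=-1
Σ_t [2,2]: t=2:+1/480 = 1/480
(3j)²=3/110 [(4 2 4; 1 2 -3)], sign=-1
⇒ 4πI² = 270/847
I = (+1)√(270/847/(4π)) = 0.15927046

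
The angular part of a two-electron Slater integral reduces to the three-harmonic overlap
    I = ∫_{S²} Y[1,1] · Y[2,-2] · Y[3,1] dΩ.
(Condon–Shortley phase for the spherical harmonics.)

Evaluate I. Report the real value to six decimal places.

-0.082589

Checks pass: Σm=0; 6 even; l₃=3∈[1,3].
(2·1+1)(2·2+1)(2·3+1) = 105
Δ: 0! 2! 4! / 7! → 1/105
sum: t=0:+1/4 = 1/4
3j²(1 2 3; 0 0 0) = Δ·Π!·Σ² = 3/35  (sign -1)
sum: t=0:+1/48 = 1/48
3j²(1 2 3; 1 -2 1) = Δ·Π!·Σ² = 1/105  (sign +1)
combine: 4πI² = 105·3/35·1/105 = 3/35
take √, sign -1: I = -0.08258890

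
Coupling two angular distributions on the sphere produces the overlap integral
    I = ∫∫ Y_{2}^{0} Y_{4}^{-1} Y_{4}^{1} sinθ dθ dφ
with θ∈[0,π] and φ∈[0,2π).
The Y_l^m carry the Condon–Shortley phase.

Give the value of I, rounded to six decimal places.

-0.139264

Rules hold: Σm=0, L=10 even, 2≤4≤6.
N = 5·9·9 = 405
Δ = 2!·2!·6!/11! = 1/13860
Racah Σ t=0..2: t=0:+1/192 t=1:−1/36 t=2:+1/192 = -5/288
⇒ 3j(2 4 4; 0 0 0)² = 20/693, sgn -1
Racah Σ t=0..2: t=0:+1/144 t=1:−1/48 t=2:+1/480 = -17/1440
⇒ 3j(2 4 4; 0 -1 1)² = 289/13860, sgn +1
4πI² = N·(3j₀)²·(3jₘ)² = 1445/5929
I = -1·√(0.243717/4π) = -0.13926381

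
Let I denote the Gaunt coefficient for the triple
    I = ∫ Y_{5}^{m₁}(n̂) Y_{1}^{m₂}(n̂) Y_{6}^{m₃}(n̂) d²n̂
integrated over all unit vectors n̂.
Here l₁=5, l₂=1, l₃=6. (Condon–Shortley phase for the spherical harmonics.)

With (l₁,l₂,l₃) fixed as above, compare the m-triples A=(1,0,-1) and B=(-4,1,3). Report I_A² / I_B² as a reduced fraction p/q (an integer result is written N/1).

l's match ⇒ only the (l;m) 3-j factors differ between A and B.
A: triangle coeff Δ(5,1,6) = 1/858; Σ_t [0,0]: t=0:+1/17280 = 1/17280; (3j)²=35/858 [(5 1 6; 1 0 -1)], sign=-1
B: triangle coeff Δ(5,1,6) = 1/858; Σ_t [0,0]: t=0:+1/725760 = 1/725760; (3j)²=1/286 [(5 1 6; -4 1 3)], sign=-1
I_A²/I_B² = (35/858)/(1/286) = 35/3

35/3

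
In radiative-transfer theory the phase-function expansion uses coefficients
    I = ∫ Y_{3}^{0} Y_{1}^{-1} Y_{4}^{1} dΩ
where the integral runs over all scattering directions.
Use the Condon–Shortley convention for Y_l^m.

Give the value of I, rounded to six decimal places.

-0.194664

Rules hold: Σm=0, L=8 even, 2≤4≤4.
N = 7·3·9 = 189
Δ = 0!·6!·2!/9! = 1/252
Racah Σ t=0..0: t=0:+1/36 = 1/36
⇒ 3j(3 1 4; 0 0 0)² = 4/63, sgn +1
Racah Σ t=0..0: t=0:+1/72 = 1/72
⇒ 3j(3 1 4; 0 -1 1)² = 5/126, sgn -1
4πI² = N·(3j₀)²·(3jₘ)² = 10/21
I = -1·√(0.47619/4π) = -0.19466390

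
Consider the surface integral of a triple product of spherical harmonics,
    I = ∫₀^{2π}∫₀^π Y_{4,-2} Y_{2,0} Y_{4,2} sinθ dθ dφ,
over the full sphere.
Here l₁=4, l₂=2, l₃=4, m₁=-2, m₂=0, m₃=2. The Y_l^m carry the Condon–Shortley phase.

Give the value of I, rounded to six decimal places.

0.065536

Checks pass: Σm=0; 10 even; l₃=4∈[2,6].
(2·4+1)(2·2+1)(2·4+1) = 405
Δ: 2! 6! 2! / 11! → 1/13860
sum: t=0:+1/192 t=1:−1/36 t=2:+1/192 = -5/288
3j²(4 2 4; 0 0 0) = Δ·Π!·Σ² = 20/693  (sign -1)
sum: t=0:+1/2880 t=1:−1/120 t=2:+1/192 = -1/360
3j²(4 2 4; -2 0 2) = Δ·Π!·Σ² = 16/3465  (sign -1)
combine: 4πI² = 405·20/693·16/3465 = 320/5929
take √, sign +1: I = 0.06553591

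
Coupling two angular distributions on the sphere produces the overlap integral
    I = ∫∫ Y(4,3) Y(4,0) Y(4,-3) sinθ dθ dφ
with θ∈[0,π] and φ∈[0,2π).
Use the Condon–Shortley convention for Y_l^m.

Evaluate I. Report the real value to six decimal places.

0.159788

Checks pass: Σm=0; 12 even; l₃=4∈[0,8].
(2·4+1)(2·4+1)(2·4+1) = 729
Δ: 4! 4! 4! / 13! → 1/450450
sum: t=0:+1/13824 t=1:−1/216 t=2:+1/64 t=3:−1/216 t=4:+1/13824 = 5/768
3j²(4 4 4; 0 0 0) = Δ·Π!·Σ² = 18/1001  (sign +1)
sum: t=0:+1/3456 t=1:−1/864 = -1/1152
3j²(4 4 4; 3 0 -3) = Δ·Π!·Σ² = 7/286  (sign +1)
combine: 4πI² = 729·18/1001·7/286 = 6561/20449
take √, sign +1: I = 0.15978796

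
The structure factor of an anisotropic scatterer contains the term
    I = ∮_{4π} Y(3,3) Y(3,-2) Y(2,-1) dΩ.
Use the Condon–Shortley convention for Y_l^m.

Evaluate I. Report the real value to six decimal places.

Rules hold: Σm=0, L=8 even, 0≤2≤6.
N = 7·7·5 = 245
Δ = 4!·2!·2!/9! = 1/3780
Racah Σ t=1..3: t=1:−1/24 t=2:+1/4 t=3:−1/24 = 1/6
⇒ 3j(3 3 2; 0 0 0)² = 4/105, sgn +1
Racah Σ t=0..0: t=0:+1/48 = 1/48
⇒ 3j(3 3 2; 3 -2 -1)² = 5/84, sgn -1
4πI² = N·(3j₀)²·(3jₘ)² = 5/9
I = -1·√(0.555556/4π) = -0.21026104

-0.210261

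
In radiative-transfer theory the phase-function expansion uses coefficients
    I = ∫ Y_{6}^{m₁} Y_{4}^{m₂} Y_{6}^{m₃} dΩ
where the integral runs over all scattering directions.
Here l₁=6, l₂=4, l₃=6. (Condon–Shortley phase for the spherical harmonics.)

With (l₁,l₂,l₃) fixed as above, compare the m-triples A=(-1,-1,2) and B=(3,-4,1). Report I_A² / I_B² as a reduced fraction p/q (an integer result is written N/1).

Same 6,4,6: normalisation and zero-m 3j drop out of the ratio.
A: Δ: 4! 8! 4! / 17! → 1/15315300; sum: t=0:+1/725760 t=1:−1/34560 t=2:+1/17280 t=3:−1/82944 = 53/2903040; 3j²(6 4 6; -1 -1 2) = Δ·Π!·Σ² = 2809/306306  (sign +1)
B: Δ: 4! 8! 4! / 17! → 1/15315300; sum: t=0:+1/414720 = 1/414720; 3j²(6 4 6; 3 -4 1) = Δ·Π!·Σ² = 49/2431  (sign -1)
I_A²/I_B² = (2809/306306)/(49/2431) = 2809/6174

2809/6174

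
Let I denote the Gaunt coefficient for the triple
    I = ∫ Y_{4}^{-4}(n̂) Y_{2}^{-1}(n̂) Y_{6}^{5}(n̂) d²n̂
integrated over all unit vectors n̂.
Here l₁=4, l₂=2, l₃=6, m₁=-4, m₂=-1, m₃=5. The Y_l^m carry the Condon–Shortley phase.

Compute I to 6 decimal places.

Rules hold: Σm=0, L=12 even, 2≤6≤6.
N = 9·5·13 = 585
Δ = 0!·8!·4!/13! = 1/6435
Racah Σ t=0..0: t=0:+1/2304 = 1/2304
⇒ 3j(4 2 6; 0 0 0)² = 5/143, sgn +1
Racah Σ t=0..0: t=0:+1/241920 = 1/241920
⇒ 3j(4 2 6; -4 -1 5)² = 1/39, sgn -1
4πI² = N·(3j₀)²·(3jₘ)² = 75/143
I = -1·√(0.524476/4π) = -0.20429497

-0.204295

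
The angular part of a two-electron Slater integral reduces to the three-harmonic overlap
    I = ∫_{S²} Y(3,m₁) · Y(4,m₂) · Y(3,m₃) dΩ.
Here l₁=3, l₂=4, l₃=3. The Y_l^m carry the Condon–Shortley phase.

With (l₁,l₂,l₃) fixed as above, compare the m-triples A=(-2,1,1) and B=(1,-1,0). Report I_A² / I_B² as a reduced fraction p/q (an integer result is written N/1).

Shared (l₁,l₂,l₃)=(3,4,3): N and (l;000)² cancel in I_A²/I_B².
A: Δ = 4!·2!·4!/11! = 1/34650; Racah Σ t=3..4: t=3:−1/48 t=4:+1/144 = -1/72; ⇒ 3j(3 4 3; -2 1 1)² = 16/693, sgn -1
B: Δ = 4!·2!·4!/11! = 1/34650; Racah Σ t=0..2: t=0:+1/288 t=1:−1/24 t=2:+1/48 = -5/288; ⇒ 3j(3 4 3; 1 -1 0)² = 5/462, sgn +1
I_A²/I_B² = (16/693)/(5/462) = 32/15

32/15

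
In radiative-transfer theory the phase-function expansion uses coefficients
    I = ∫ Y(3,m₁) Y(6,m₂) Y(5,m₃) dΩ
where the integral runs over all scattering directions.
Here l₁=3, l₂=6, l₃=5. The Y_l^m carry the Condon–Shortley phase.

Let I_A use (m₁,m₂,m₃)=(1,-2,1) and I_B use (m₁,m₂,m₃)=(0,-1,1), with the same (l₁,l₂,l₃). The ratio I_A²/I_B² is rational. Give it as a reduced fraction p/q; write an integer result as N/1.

Same 3,6,5: normalisation and zero-m 3j drop out of the ratio.
A: Δ: 4! 2! 8! / 15! → 1/675675; sum: t=0:+1/27648 t=1:−1/4320 t=2:+1/11520 = -1/9216; 3j²(3 6 5; 1 -2 1) = Δ·Π!·Σ² = 2/143  (sign -1)
B: Δ: 4! 2! 8! / 15! → 1/675675; sum: t=1:−1/6912 t=2:+1/2880 t=3:−1/17280 = 1/6912; 3j²(3 6 5; 0 -1 1) = Δ·Π!·Σ² = 5/429  (sign +1)
I_A²/I_B² = (2/143)/(5/429) = 6/5

6/5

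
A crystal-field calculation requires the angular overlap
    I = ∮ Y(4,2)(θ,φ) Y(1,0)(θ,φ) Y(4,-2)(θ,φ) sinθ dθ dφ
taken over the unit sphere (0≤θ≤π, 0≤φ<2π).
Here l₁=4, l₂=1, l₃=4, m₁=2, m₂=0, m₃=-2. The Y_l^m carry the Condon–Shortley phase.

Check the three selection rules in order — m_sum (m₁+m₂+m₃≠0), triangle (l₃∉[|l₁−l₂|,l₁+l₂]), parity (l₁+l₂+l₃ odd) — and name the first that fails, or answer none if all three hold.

m₁+m₂+m₃ = 2 + 0 − 2 = 0  ✓
triangle: |4−1|=3 ≤ l₃=4 ≤ 4+1=5  ✓
parity: l₁+l₂+l₃ = 9 is odd  ✗

parity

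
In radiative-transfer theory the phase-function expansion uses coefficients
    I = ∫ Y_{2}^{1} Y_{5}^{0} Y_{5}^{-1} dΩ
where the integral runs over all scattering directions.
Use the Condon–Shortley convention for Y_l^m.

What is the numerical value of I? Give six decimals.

m-sum 0 ✓  L=12 even ✓  3≤5≤7 ✓
Π(2lᵢ+1) = 5×11×11 = 605
triangle coeff Δ(2,5,5) = 1/38610
Σ_t [0,2]: t=0:+1/2880 t=1:−1/576 t=2:+1/2880 = -1/960
(3j)²=10/429 [(2 5 5; 0 0 0)], sign=+1
Σ_t [0,1]: t=0:+1/1440 t=1:−1/1152 = -1/5760
(3j)²=1/858 [(2 5 5; 1 0 -1)], sign=-1
⇒ 4πI² = 25/1521
I = (-1)√(25/1521/(4π)) = -0.03616600

-0.036166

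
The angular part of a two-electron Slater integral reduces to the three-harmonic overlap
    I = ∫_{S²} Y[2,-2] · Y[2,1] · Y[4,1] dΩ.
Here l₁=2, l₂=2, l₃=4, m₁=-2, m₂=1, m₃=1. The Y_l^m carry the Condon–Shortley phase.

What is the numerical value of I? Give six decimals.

Rules hold: Σm=0, L=8 even, 0≤4≤4.
N = 5·5·9 = 225
Δ = 0!·4!·4!/9! = 1/630
Racah Σ t=0..0: t=0:+1/16 = 1/16
⇒ 3j(2 2 4; 0 0 0)² = 2/35, sgn +1
Racah Σ t=0..0: t=0:+1/144 = 1/144
⇒ 3j(2 2 4; -2 1 1)² = 1/126, sgn -1
4πI² = N·(3j₀)²·(3jₘ)² = 5/49
I = -1·√(0.102041/4π) = -0.09011188

-0.090112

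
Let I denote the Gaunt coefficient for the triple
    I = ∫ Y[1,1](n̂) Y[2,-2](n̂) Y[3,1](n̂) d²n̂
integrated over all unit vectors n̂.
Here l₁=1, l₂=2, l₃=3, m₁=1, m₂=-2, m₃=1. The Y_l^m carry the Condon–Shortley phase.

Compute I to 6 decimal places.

m-sum 0 ✓  L=6 even ✓  1≤3≤3 ✓
Π(2lᵢ+1) = 3×5×7 = 105
triangle coeff Δ(1,2,3) = 1/105
Σ_t [0,0]: t=0:+1/4 = 1/4
(3j)²=3/35 [(1 2 3; 0 0 0)], sign=-1
Σ_t [0,0]: t=0:+1/48 = 1/48
(3j)²=1/105 [(1 2 3; 1 -2 1)], sign=+1
⇒ 4πI² = 3/35
I = (-1)√(3/35/(4π)) = -0.08258890

-0.082589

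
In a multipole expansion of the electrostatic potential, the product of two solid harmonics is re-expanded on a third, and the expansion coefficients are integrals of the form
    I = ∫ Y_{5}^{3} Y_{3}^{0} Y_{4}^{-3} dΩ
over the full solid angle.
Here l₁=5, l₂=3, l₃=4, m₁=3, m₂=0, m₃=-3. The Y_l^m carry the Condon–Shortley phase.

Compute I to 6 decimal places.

0.103862

m-sum 0 ✓  L=12 even ✓  2≤4≤8 ✓
Π(2lᵢ+1) = 11×7×9 = 693
triangle coeff Δ(5,3,4) = 1/180180
Σ_t [1,3]: t=1:−1/576 t=2:+1/144 t=3:−1/576 = 1/288
(3j)²=20/1001 [(5 3 4; 0 0 0)], sign=+1
Σ_t [1,2]: t=1:−1/1440 t=2:+1/2880 = -1/2880
(3j)²=7/715 [(5 3 4; 3 0 -3)], sign=+1
⇒ 4πI² = 252/1859
I = (+1)√(252/1859/(4π)) = 0.10386175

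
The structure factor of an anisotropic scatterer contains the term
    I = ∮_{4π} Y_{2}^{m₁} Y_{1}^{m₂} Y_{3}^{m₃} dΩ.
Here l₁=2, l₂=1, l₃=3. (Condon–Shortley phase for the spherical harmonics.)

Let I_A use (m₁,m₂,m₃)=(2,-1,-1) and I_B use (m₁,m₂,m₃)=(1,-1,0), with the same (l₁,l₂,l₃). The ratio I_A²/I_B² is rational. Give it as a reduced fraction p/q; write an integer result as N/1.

1/3

l's match ⇒ only the (l;m) 3-j factors differ between A and B.
A: triangle coeff Δ(2,1,3) = 1/105; Σ_t [0,0]: t=0:+1/48 = 1/48; (3j)²=1/105 [(2 1 3; 2 -1 -1)], sign=+1
B: triangle coeff Δ(2,1,3) = 1/105; Σ_t [0,0]: t=0:+1/12 = 1/12; (3j)²=1/35 [(2 1 3; 1 -1 0)], sign=-1
I_A²/I_B² = (1/105)/(1/35) = 1/3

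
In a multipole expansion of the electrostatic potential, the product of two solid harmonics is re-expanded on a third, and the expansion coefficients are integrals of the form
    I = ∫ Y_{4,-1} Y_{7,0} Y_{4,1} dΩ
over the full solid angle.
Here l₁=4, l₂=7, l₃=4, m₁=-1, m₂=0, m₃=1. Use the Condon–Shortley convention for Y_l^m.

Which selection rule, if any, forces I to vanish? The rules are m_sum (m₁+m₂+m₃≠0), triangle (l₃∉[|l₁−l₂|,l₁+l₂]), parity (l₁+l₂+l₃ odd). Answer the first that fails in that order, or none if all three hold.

azimuthal sum: -1 + 0 + 1 = 0  ✓
3 ≤ 4 ≤ 11 (triangle on l)  ✓
L = 4 + 7 + 4 = 15 (odd)  ✗

parity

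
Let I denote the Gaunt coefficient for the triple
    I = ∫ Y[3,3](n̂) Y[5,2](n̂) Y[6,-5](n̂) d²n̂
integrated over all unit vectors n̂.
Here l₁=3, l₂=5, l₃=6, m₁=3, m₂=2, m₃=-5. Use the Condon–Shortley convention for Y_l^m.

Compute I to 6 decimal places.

Rules hold: Σm=0, L=14 even, 2≤6≤8.
N = 7·11·13 = 1001
Δ = 2!·4!·8!/15! = 1/675675
Racah Σ t=0..2: t=0:+1/8640 t=1:−1/2304 t=2:+1/8640 = -7/34560
⇒ 3j(3 5 6; 0 0 0)² = 7/429, sgn -1
Racah Σ t=0..0: t=0:+1/241920 = 1/241920
⇒ 3j(3 5 6; 3 2 -5)² = 2/91, sgn -1
4πI² = N·(3j₀)²·(3jₘ)² = 14/39
I = +1·√(0.358974/4π) = 0.16901560

0.169016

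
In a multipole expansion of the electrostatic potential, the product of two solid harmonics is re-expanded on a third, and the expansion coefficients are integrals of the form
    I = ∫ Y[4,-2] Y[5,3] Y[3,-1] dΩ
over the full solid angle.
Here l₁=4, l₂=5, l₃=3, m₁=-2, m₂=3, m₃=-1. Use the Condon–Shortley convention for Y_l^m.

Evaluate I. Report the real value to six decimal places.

m-sum 0 ✓  L=12 even ✓  1≤3≤9 ✓
Π(2lᵢ+1) = 9×11×7 = 693
triangle coeff Δ(4,5,3) = 1/180180
Σ_t [2,4]: t=2:+1/576 t=3:−1/144 t=4:+1/576 = -1/288
(3j)²=20/1001 [(4 5 3; 0 0 0)], sign=+1
Σ_t [4,6]: t=4:+1/2304 t=5:−1/720 t=6:+1/5760 = -1/1280
(3j)²=27/1430 [(4 5 3; -2 3 -1)], sign=-1
⇒ 4πI² = 486/1859
I = (-1)√(486/1859/(4π)) = -0.14423595

-0.144236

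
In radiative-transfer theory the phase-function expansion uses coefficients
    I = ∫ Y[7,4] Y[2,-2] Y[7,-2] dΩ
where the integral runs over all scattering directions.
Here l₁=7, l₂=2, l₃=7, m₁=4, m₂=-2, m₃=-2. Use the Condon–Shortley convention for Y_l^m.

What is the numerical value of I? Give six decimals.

-0.163963

m-sum 0 ✓  L=16 even ✓  5≤7≤9 ✓
Π(2lᵢ+1) = 15×5×15 = 1125
triangle coeff Δ(7,2,7) = 1/185640
Σ_t [0,2]: t=0:+1/2419200 t=1:−1/518400 t=2:+1/2419200 = -1/907200
(3j)²=56/3315 [(7 2 7; 0 0 0)], sign=+1
Σ_t [0,0]: t=0:+1/8709120 = 1/8709120
(3j)²=55/3094 [(7 2 7; 4 -2 -2)], sign=-1
⇒ 4πI² = 16500/48841
I = (-1)√(16500/48841/(4π)) = -0.16396259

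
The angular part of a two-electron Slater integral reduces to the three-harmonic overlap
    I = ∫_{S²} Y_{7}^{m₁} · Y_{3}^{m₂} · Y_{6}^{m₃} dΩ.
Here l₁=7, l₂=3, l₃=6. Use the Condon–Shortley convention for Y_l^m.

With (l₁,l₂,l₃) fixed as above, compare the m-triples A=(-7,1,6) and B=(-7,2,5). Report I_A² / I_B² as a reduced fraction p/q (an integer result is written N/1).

6/5

l's match ⇒ only the (l;m) 3-j factors differ between A and B.
A: triangle coeff Δ(7,3,6) = 1/2042040; Σ_t [4,4]: t=4:+1/174182400 = 1/174182400; (3j)²=11/340 [(7 3 6; -7 1 6)], sign=+1
B: triangle coeff Δ(7,3,6) = 1/2042040; Σ_t [4,4]: t=4:+1/87091200 = 1/87091200; (3j)²=11/408 [(7 3 6; -7 2 5)], sign=-1
I_A²/I_B² = (11/340)/(11/408) = 6/5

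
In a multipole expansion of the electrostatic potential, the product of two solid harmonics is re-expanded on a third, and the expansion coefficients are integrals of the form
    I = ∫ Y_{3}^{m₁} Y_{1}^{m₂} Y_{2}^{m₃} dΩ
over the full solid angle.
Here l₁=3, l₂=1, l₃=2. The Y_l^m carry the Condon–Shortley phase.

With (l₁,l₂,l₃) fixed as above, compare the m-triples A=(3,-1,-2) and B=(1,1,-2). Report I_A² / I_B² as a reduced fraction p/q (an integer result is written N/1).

l's match ⇒ only the (l;m) 3-j factors differ between A and B.
A: triangle coeff Δ(3,1,2) = 1/105; Σ_t [0,0]: t=0:+1/48 = 1/48; (3j)²=1/7 [(3 1 2; 3 -1 -2)], sign=+1
B: triangle coeff Δ(3,1,2) = 1/105; Σ_t [2,2]: t=2:+1/48 = 1/48; (3j)²=1/105 [(3 1 2; 1 1 -2)], sign=+1
I_A²/I_B² = (1/7)/(1/105) = 15/1

15/1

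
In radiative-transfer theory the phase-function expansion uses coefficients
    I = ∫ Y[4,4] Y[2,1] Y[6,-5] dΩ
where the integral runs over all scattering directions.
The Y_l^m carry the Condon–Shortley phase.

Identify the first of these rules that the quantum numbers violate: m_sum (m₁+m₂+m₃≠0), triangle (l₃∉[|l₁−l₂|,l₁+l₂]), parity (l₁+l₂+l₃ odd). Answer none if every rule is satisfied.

m₁+m₂+m₃ = 4 + 1 − 5 = 0  ✓
triangle: |4−2|=2 ≤ l₃=6 ≤ 4+2=6  ✓
parity: l₁+l₂+l₃ = 12 is even  ✓

none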